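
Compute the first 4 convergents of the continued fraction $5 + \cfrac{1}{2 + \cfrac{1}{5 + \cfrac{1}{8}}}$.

Using the convergent recurrence p_i = a_i*p_{i-1} + p_{i-2}, q_i = a_i*q_{i-1} + q_{i-2} with p_{-2}=0, p_{-1}=1, q_{-2}=1, q_{-1}=0:
  i=0: a_0=5, p_0 = 5*1 + 0 = 5, q_0 = 5*0 + 1 = 1.
  i=1: a_1=2, p_1 = 2*5 + 1 = 11, q_1 = 2*1 + 0 = 2.
  i=2: a_2=5, p_2 = 5*11 + 5 = 60, q_2 = 5*2 + 1 = 11.
  i=3: a_3=8, p_3 = 8*60 + 11 = 491, q_3 = 8*11 + 2 = 90.

5/1, 11/2, 60/11, 491/90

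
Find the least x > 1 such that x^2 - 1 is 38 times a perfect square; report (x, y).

First expand sqrt(38) as a continued fraction. With x_i = (sqrt(38) + m_i)/d_i and (m_0, d_0) = (0, 1): a_0 = floor(sqrt(38)) = 6, since 6^2 = 36 <= 38 < 49 = 7^2.
Iterate m_{i+1} = d_i*a_i - m_i, d_{i+1} = (38 - m_{i+1}^2)/d_i, a_{i+1} = floor((a_0 + m_{i+1})/d_{i+1}):
  m_1 = 1*6 - 0 = 6, d_1 = (38 - 6^2)/1 = 2/1 = 2, a_1 = floor((6 + 6)/2) = 6.
  m_2 = 2*6 - 6 = 6, d_2 = (38 - 6^2)/2 = 2/2 = 1, a_2 = floor((6 + 6)/1) = 12.
  m_3 = 1*12 - 6 = 6, d_3 = (38 - 6^2)/1 = 2/1 = 2: (m_3, d_3) = (m_1, d_1) = (6, 2), so from here the quotients repeat a_1, a_2; the period length is 2.
So sqrt(38) = [6; (6, 12)] with period length k = 2.
k is even, so the fundamental solution of x^2 - 38y^2 = 1 is (p_{k-1}, q_{k-1}) = (p_1, q_1); compute convergents through index 1.
Convergents (p_i = a_i*p_{i-1} + p_{i-2}, q_i = a_i*q_{i-1} + q_{i-2} with p_{-2}=0, p_{-1}=1, q_{-2}=1, q_{-1}=0):
  i=0: a_0=6, p_0 = 6*1 + 0 = 6, q_0 = 6*0 + 1 = 1.
  i=1: a_1=6, p_1 = 6*6 + 1 = 37, q_1 = 6*1 + 0 = 6.
Check: 37^2 - 38*6^2 = 1369 - 1368 = 1, so (x, y) = (37, 6) solves the equation, and by the theorem it is the least positive solution.

(x, y) = (37, 6)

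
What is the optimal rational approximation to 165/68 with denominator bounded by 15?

Expand x = 165/68 as a continued fraction with the Euclidean algorithm:
  165 = 2*68 + 29, so a_0 = 2.
  68 = 2*29 + 10, so a_1 = 2.
  29 = 2*10 + 9, so a_2 = 2.
  10 = 1*9 + 1, so a_3 = 1.
  9 = 9*1 + 0, so a_4 = 9.
so x = [2; 2, 2, 1, 9].
Convergents (p_i = a_i*p_{i-1} + p_{i-2}, q_i = a_i*q_{i-1} + q_{i-2} with p_{-2}=0, p_{-1}=1, q_{-2}=1, q_{-1}=0), until the denominator exceeds 15:
  i=0: a_0=2, p_0 = 2*1 + 0 = 2, q_0 = 2*0 + 1 = 1.
  i=1: a_1=2, p_1 = 2*2 + 1 = 5, q_1 = 2*1 + 0 = 2.
  i=2: a_2=2, p_2 = 2*5 + 2 = 12, q_2 = 2*2 + 1 = 5.
  i=3: a_3=1, p_3 = 1*12 + 5 = 17, q_3 = 1*5 + 2 = 7.
  i=4: a_4=9, p_4 = 9*17 + 12 = 165, q_4 = 9*7 + 5 = 68.
q_4 = 68 > 15, so the last convergent with denominator <= 15 is p_3/q_3 = 17/7.
The closest fraction with denominator <= 15 is either p_3/q_3 or the intermediate fraction (k*p_3 + p_2)/(k*q_3 + q_2) with the largest k >= 1 whose denominator stays <= 15; these approach x as k grows, and every other convergent or intermediate fraction in range is farther away.
Largest k: floor((15 - q_2)/q_3) = floor((15 - 5)/7) = 1.
That gives (1*17 + 12)/(1*7 + 5) = 29/12.
Compare the errors: |x - 17/7| = |165*7 - 17*68|/(68*7) = 1/476, and |x - 29/12| = |165*12 - 29*68|/(68*12) = 8/816.
Cross-multiplying, 1*816 = 816 < 3808 = 8*476, so 1/476 is smaller: the convergent 17/7 is closer to x than 29/12.

17/7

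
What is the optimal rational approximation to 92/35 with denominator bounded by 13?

Expand x = 92/35 as a continued fraction with the Euclidean algorithm:
  92 = 2*35 + 22, so a_0 = 2.
  35 = 1*22 + 13, so a_1 = 1.
  22 = 1*13 + 9, so a_2 = 1.
  13 = 1*9 + 4, so a_3 = 1.
  9 = 2*4 + 1, so a_4 = 2.
  4 = 4*1 + 0, so a_5 = 4.
so x = [2; 1, 1, 1, 2, 4].
Convergents (p_i = a_i*p_{i-1} + p_{i-2}, q_i = a_i*q_{i-1} + q_{i-2} with p_{-2}=0, p_{-1}=1, q_{-2}=1, q_{-1}=0), until the denominator exceeds 13:
  i=0: a_0=2, p_0 = 2*1 + 0 = 2, q_0 = 2*0 + 1 = 1.
  i=1: a_1=1, p_1 = 1*2 + 1 = 3, q_1 = 1*1 + 0 = 1.
  i=2: a_2=1, p_2 = 1*3 + 2 = 5, q_2 = 1*1 + 1 = 2.
  i=3: a_3=1, p_3 = 1*5 + 3 = 8, q_3 = 1*2 + 1 = 3.
  i=4: a_4=2, p_4 = 2*8 + 5 = 21, q_4 = 2*3 + 2 = 8.
  i=5: a_5=4, p_5 = 4*21 + 8 = 92, q_5 = 4*8 + 3 = 35.
q_5 = 35 > 13, so the last convergent with denominator <= 13 is p_4/q_4 = 21/8.
The closest fraction with denominator <= 13 is either p_4/q_4 or the intermediate fraction (k*p_4 + p_3)/(k*q_4 + q_3) with the largest k >= 1 whose denominator stays <= 13; these approach x as k grows, and every other convergent or intermediate fraction in range is farther away.
Largest k: floor((13 - q_3)/q_4) = floor((13 - 3)/8) = 1.
That gives (1*21 + 8)/(1*8 + 3) = 29/11.
Compare the errors: |x - 21/8| = |92*8 - 21*35|/(35*8) = 1/280, and |x - 29/11| = |92*11 - 29*35|/(35*11) = 3/385.
Cross-multiplying, 1*385 = 385 < 840 = 3*280, so 1/280 is smaller: the convergent 21/8 is closer to x than 29/11.

21/8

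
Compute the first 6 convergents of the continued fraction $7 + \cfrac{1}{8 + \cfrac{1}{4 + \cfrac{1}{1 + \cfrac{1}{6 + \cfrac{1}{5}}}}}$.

7/1, 57/8, 235/33, 292/41, 1987/279, 10227/1436

Using the convergent recurrence p_i = a_i*p_{i-1} + p_{i-2}, q_i = a_i*q_{i-1} + q_{i-2} with p_{-2}=0, p_{-1}=1, q_{-2}=1, q_{-1}=0:
  i=0: a_0=7, p_0 = 7*1 + 0 = 7, q_0 = 7*0 + 1 = 1.
  i=1: a_1=8, p_1 = 8*7 + 1 = 57, q_1 = 8*1 + 0 = 8.
  i=2: a_2=4, p_2 = 4*57 + 7 = 235, q_2 = 4*8 + 1 = 33.
  i=3: a_3=1, p_3 = 1*235 + 57 = 292, q_3 = 1*33 + 8 = 41.
  i=4: a_4=6, p_4 = 6*292 + 235 = 1987, q_4 = 6*41 + 33 = 279.
  i=5: a_5=5, p_5 = 5*1987 + 292 = 10227, q_5 = 5*279 + 41 = 1436.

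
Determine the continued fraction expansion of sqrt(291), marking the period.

Write x_i = (sqrt(291) + m_i)/d_i with (m_0, d_0) = (0, 1). a_0 = floor(sqrt(291)) = 17, since 17^2 = 289 <= 291 < 324 = 18^2.
Iterate m_{i+1} = d_i*a_i - m_i, d_{i+1} = (291 - m_{i+1}^2)/d_i, a_{i+1} = floor((a_0 + m_{i+1})/d_{i+1}):
  m_1 = 1*17 - 0 = 17, d_1 = (291 - 17^2)/1 = 2/1 = 2, a_1 = floor((17 + 17)/2) = 17.
  m_2 = 2*17 - 17 = 17, d_2 = (291 - 17^2)/2 = 2/2 = 1, a_2 = floor((17 + 17)/1) = 34.
  m_3 = 1*34 - 17 = 17, d_3 = (291 - 17^2)/1 = 2/1 = 2: (m_3, d_3) = (m_1, d_1) = (17, 2), so from here the quotients repeat a_1, a_2; the period length is 2.
Hence the expansion of sqrt(291) is a_0 = 17 followed by the repeating block 17, 34 (period 2).

[17; (17, 34)]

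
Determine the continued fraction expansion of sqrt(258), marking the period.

Write x_i = (sqrt(258) + m_i)/d_i with (m_0, d_0) = (0, 1). a_0 = floor(sqrt(258)) = 16, since 16^2 = 256 <= 258 < 289 = 17^2.
Iterate m_{i+1} = d_i*a_i - m_i, d_{i+1} = (258 - m_{i+1}^2)/d_i, a_{i+1} = floor((a_0 + m_{i+1})/d_{i+1}):
  m_1 = 1*16 - 0 = 16, d_1 = (258 - 16^2)/1 = 2/1 = 2, a_1 = floor((16 + 16)/2) = 16.
  m_2 = 2*16 - 16 = 16, d_2 = (258 - 16^2)/2 = 2/2 = 1, a_2 = floor((16 + 16)/1) = 32.
  m_3 = 1*32 - 16 = 16, d_3 = (258 - 16^2)/1 = 2/1 = 2: (m_3, d_3) = (m_1, d_1) = (16, 2), so from here the quotients repeat a_1, a_2; the period length is 2.
Hence the expansion of sqrt(258) is a_0 = 16 followed by the repeating block 16, 32 (period 2).

[16; (16, 32)]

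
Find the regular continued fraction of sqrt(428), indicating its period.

Write x_i = (sqrt(428) + m_i)/d_i with (m_0, d_0) = (0, 1). a_0 = floor(sqrt(428)) = 20, since 20^2 = 400 <= 428 < 441 = 21^2.
Iterate m_{i+1} = d_i*a_i - m_i, d_{i+1} = (428 - m_{i+1}^2)/d_i, a_{i+1} = floor((a_0 + m_{i+1})/d_{i+1}):
  m_1 = 1*20 - 0 = 20, d_1 = (428 - 20^2)/1 = 28/1 = 28, a_1 = floor((20 + 20)/28) = 1.
  m_2 = 28*1 - 20 = 8, d_2 = (428 - 8^2)/28 = 364/28 = 13, a_2 = floor((20 + 8)/13) = 2.
  m_3 = 13*2 - 8 = 18, d_3 = (428 - 18^2)/13 = 104/13 = 8, a_3 = floor((20 + 18)/8) = 4.
  m_4 = 8*4 - 18 = 14, d_4 = (428 - 14^2)/8 = 232/8 = 29, a_4 = floor((20 + 14)/29) = 1.
  m_5 = 29*1 - 14 = 15, d_5 = (428 - 15^2)/29 = 203/29 = 7, a_5 = floor((20 + 15)/7) = 5.
  m_6 = 7*5 - 15 = 20, d_6 = (428 - 20^2)/7 = 28/7 = 4, a_6 = floor((20 + 20)/4) = 10.
  m_7 = 4*10 - 20 = 20, d_7 = (428 - 20^2)/4 = 28/4 = 7, a_7 = floor((20 + 20)/7) = 5.
  m_8 = 7*5 - 20 = 15, d_8 = (428 - 15^2)/7 = 203/7 = 29, a_8 = floor((20 + 15)/29) = 1.
  m_9 = 29*1 - 15 = 14, d_9 = (428 - 14^2)/29 = 232/29 = 8, a_9 = floor((20 + 14)/8) = 4.
  m_10 = 8*4 - 14 = 18, d_10 = (428 - 18^2)/8 = 104/8 = 13, a_10 = floor((20 + 18)/13) = 2.
  m_11 = 13*2 - 18 = 8, d_11 = (428 - 8^2)/13 = 364/13 = 28, a_11 = floor((20 + 8)/28) = 1.
  m_12 = 28*1 - 8 = 20, d_12 = (428 - 20^2)/28 = 28/28 = 1, a_12 = floor((20 + 20)/1) = 40.
  m_13 = 1*40 - 20 = 20, d_13 = (428 - 20^2)/1 = 28/1 = 28: (m_13, d_13) = (m_1, d_1) = (20, 28), so from here the quotients repeat a_1, ..., a_12; the period length is 12.
Hence the expansion of sqrt(428) is a_0 = 20 followed by the repeating block 1, 2, 4, 1, 5, 10, 5, 1, 4, 2, 1, 40 (period 12).

[20; (1, 2, 4, 1, 5, 10, 5, 1, 4, 2, 1, 40)]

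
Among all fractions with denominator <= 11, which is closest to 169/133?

Expand x = 169/133 as a continued fraction with the Euclidean algorithm:
  169 = 1*133 + 36, so a_0 = 1.
  133 = 3*36 + 25, so a_1 = 3.
  36 = 1*25 + 11, so a_2 = 1.
  25 = 2*11 + 3, so a_3 = 2.
  11 = 3*3 + 2, so a_4 = 3.
  3 = 1*2 + 1, so a_5 = 1.
  2 = 2*1 + 0, so a_6 = 2.
so x = [1; 3, 1, 2, 3, 1, 2].
Convergents (p_i = a_i*p_{i-1} + p_{i-2}, q_i = a_i*q_{i-1} + q_{i-2} with p_{-2}=0, p_{-1}=1, q_{-2}=1, q_{-1}=0), until the denominator exceeds 11:
  i=0: a_0=1, p_0 = 1*1 + 0 = 1, q_0 = 1*0 + 1 = 1.
  i=1: a_1=3, p_1 = 3*1 + 1 = 4, q_1 = 3*1 + 0 = 3.
  i=2: a_2=1, p_2 = 1*4 + 1 = 5, q_2 = 1*3 + 1 = 4.
  i=3: a_3=2, p_3 = 2*5 + 4 = 14, q_3 = 2*4 + 3 = 11.
  i=4: a_4=3, p_4 = 3*14 + 5 = 47, q_4 = 3*11 + 4 = 37.
q_4 = 37 > 11, so the last convergent with denominator <= 11 is p_3/q_3 = 14/11.
The closest fraction with denominator <= 11 is either p_3/q_3 or the intermediate fraction (k*p_3 + p_2)/(k*q_3 + q_2) with the largest k >= 1 whose denominator stays <= 11; these approach x as k grows, and every other convergent or intermediate fraction in range is farther away.
Largest k: floor((11 - q_2)/q_3) = floor((11 - 4)/11) = 0.
Since k = 0, no intermediate fraction beyond p_3/q_3 has denominator <= 11, so the convergent 14/11 is the closest (its error is |169*11 - 14*133|/(133*11) = 3/1463).

14/11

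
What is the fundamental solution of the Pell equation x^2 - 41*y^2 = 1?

(x, y) = (2049, 320)

First expand sqrt(41) as a continued fraction. With x_i = (sqrt(41) + m_i)/d_i and (m_0, d_0) = (0, 1): a_0 = floor(sqrt(41)) = 6, since 6^2 = 36 <= 41 < 49 = 7^2.
Iterate m_{i+1} = d_i*a_i - m_i, d_{i+1} = (41 - m_{i+1}^2)/d_i, a_{i+1} = floor((a_0 + m_{i+1})/d_{i+1}):
  m_1 = 1*6 - 0 = 6, d_1 = (41 - 6^2)/1 = 5/1 = 5, a_1 = floor((6 + 6)/5) = 2.
  m_2 = 5*2 - 6 = 4, d_2 = (41 - 4^2)/5 = 25/5 = 5, a_2 = floor((6 + 4)/5) = 2.
  m_3 = 5*2 - 4 = 6, d_3 = (41 - 6^2)/5 = 5/5 = 1, a_3 = floor((6 + 6)/1) = 12.
  m_4 = 1*12 - 6 = 6, d_4 = (41 - 6^2)/1 = 5/1 = 5: (m_4, d_4) = (m_1, d_1) = (6, 5), so from here the quotients repeat a_1, ..., a_3; the period length is 3.
So sqrt(41) = [6; (2, 2, 12)] with period length k = 3.
k is odd, so (p_{k-1}, q_{k-1}) only solves x^2 - 41y^2 = -1 and the fundamental solution of x^2 - 41y^2 = 1 is (p_{2k-1}, q_{2k-1}) = (p_5, q_5); compute convergents through index 5, running through the period twice.
Convergents (p_i = a_i*p_{i-1} + p_{i-2}, q_i = a_i*q_{i-1} + q_{i-2} with p_{-2}=0, p_{-1}=1, q_{-2}=1, q_{-1}=0):
  i=0: a_0=6, p_0 = 6*1 + 0 = 6, q_0 = 6*0 + 1 = 1.
  i=1: a_1=2, p_1 = 2*6 + 1 = 13, q_1 = 2*1 + 0 = 2.
  i=2: a_2=2, p_2 = 2*13 + 6 = 32, q_2 = 2*2 + 1 = 5.
  i=3: a_3=12, p_3 = 12*32 + 13 = 397, q_3 = 12*5 + 2 = 62.
  i=4: a_4=2, p_4 = 2*397 + 32 = 826, q_4 = 2*62 + 5 = 129.
  i=5: a_5=2, p_5 = 2*826 + 397 = 2049, q_5 = 2*129 + 62 = 320.
Indeed p_2^2 - 41*q_2^2 = 1024 - 1025 = -1, not +1.
Check: 2049^2 - 41*320^2 = 4198401 - 4198400 = 1, so (x, y) = (2049, 320) solves the equation, and by the theorem it is the least positive solution.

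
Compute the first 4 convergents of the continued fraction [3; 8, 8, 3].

3/1, 25/8, 203/65, 634/203

Using the convergent recurrence p_i = a_i*p_{i-1} + p_{i-2}, q_i = a_i*q_{i-1} + q_{i-2} with p_{-2}=0, p_{-1}=1, q_{-2}=1, q_{-1}=0:
  i=0: a_0=3, p_0 = 3*1 + 0 = 3, q_0 = 3*0 + 1 = 1.
  i=1: a_1=8, p_1 = 8*3 + 1 = 25, q_1 = 8*1 + 0 = 8.
  i=2: a_2=8, p_2 = 8*25 + 3 = 203, q_2 = 8*8 + 1 = 65.
  i=3: a_3=3, p_3 = 3*203 + 25 = 634, q_3 = 3*65 + 8 = 203.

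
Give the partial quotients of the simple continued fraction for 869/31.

Run the Euclidean algorithm on 869 and 31; the successive quotients are the partial quotients a_0, a_1, ... (each step inverts the fractional part left over by the previous one):
  869 = 28*31 + 1, so a_0 = 28.
  31 = 31*1 + 0, so a_1 = 31.
The remainder reaches 0 after 2 divisions, so the expansion has 2 partial quotients, read off in order.

[28; 31]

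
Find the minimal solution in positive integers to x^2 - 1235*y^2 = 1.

First expand sqrt(1235) as a continued fraction. With x_i = (sqrt(1235) + m_i)/d_i and (m_0, d_0) = (0, 1): a_0 = floor(sqrt(1235)) = 35, since 35^2 = 1225 <= 1235 < 1296 = 36^2.
Iterate m_{i+1} = d_i*a_i - m_i, d_{i+1} = (1235 - m_{i+1}^2)/d_i, a_{i+1} = floor((a_0 + m_{i+1})/d_{i+1}):
  m_1 = 1*35 - 0 = 35, d_1 = (1235 - 35^2)/1 = 10/1 = 10, a_1 = floor((35 + 35)/10) = 7.
  m_2 = 10*7 - 35 = 35, d_2 = (1235 - 35^2)/10 = 10/10 = 1, a_2 = floor((35 + 35)/1) = 70.
  m_3 = 1*70 - 35 = 35, d_3 = (1235 - 35^2)/1 = 10/1 = 10: (m_3, d_3) = (m_1, d_1) = (35, 10), so from here the quotients repeat a_1, a_2; the period length is 2.
So sqrt(1235) = [35; (7, 70)] with period length k = 2.
k is even, so the fundamental solution of x^2 - 1235y^2 = 1 is (p_{k-1}, q_{k-1}) = (p_1, q_1); compute convergents through index 1.
Convergents (p_i = a_i*p_{i-1} + p_{i-2}, q_i = a_i*q_{i-1} + q_{i-2} with p_{-2}=0, p_{-1}=1, q_{-2}=1, q_{-1}=0):
  i=0: a_0=35, p_0 = 35*1 + 0 = 35, q_0 = 35*0 + 1 = 1.
  i=1: a_1=7, p_1 = 7*35 + 1 = 246, q_1 = 7*1 + 0 = 7.
Check: 246^2 - 1235*7^2 = 60516 - 60515 = 1, so (x, y) = (246, 7) solves the equation, and by the theorem it is the least positive solution.

(x, y) = (246, 7)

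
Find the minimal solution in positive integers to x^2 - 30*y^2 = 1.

(x, y) = (11, 2)

First expand sqrt(30) as a continued fraction. With x_i = (sqrt(30) + m_i)/d_i and (m_0, d_0) = (0, 1): a_0 = floor(sqrt(30)) = 5, since 5^2 = 25 <= 30 < 36 = 6^2.
Iterate m_{i+1} = d_i*a_i - m_i, d_{i+1} = (30 - m_{i+1}^2)/d_i, a_{i+1} = floor((a_0 + m_{i+1})/d_{i+1}):
  m_1 = 1*5 - 0 = 5, d_1 = (30 - 5^2)/1 = 5/1 = 5, a_1 = floor((5 + 5)/5) = 2.
  m_2 = 5*2 - 5 = 5, d_2 = (30 - 5^2)/5 = 5/5 = 1, a_2 = floor((5 + 5)/1) = 10.
  m_3 = 1*10 - 5 = 5, d_3 = (30 - 5^2)/1 = 5/1 = 5: (m_3, d_3) = (m_1, d_1) = (5, 5), so from here the quotients repeat a_1, a_2; the period length is 2.
So sqrt(30) = [5; (2, 10)] with period length k = 2.
k is even, so the fundamental solution of x^2 - 30y^2 = 1 is (p_{k-1}, q_{k-1}) = (p_1, q_1); compute convergents through index 1.
Convergents (p_i = a_i*p_{i-1} + p_{i-2}, q_i = a_i*q_{i-1} + q_{i-2} with p_{-2}=0, p_{-1}=1, q_{-2}=1, q_{-1}=0):
  i=0: a_0=5, p_0 = 5*1 + 0 = 5, q_0 = 5*0 + 1 = 1.
  i=1: a_1=2, p_1 = 2*5 + 1 = 11, q_1 = 2*1 + 0 = 2.
Check: 11^2 - 30*2^2 = 121 - 120 = 1, so (x, y) = (11, 2) solves the equation, and by the theorem it is the least positive solution.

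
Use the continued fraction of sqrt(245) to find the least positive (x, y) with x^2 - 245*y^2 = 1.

(x, y) = (51841, 3312)

First expand sqrt(245) as a continued fraction. With x_i = (sqrt(245) + m_i)/d_i and (m_0, d_0) = (0, 1): a_0 = floor(sqrt(245)) = 15, since 15^2 = 225 <= 245 < 256 = 16^2.
Iterate m_{i+1} = d_i*a_i - m_i, d_{i+1} = (245 - m_{i+1}^2)/d_i, a_{i+1} = floor((a_0 + m_{i+1})/d_{i+1}):
  m_1 = 1*15 - 0 = 15, d_1 = (245 - 15^2)/1 = 20/1 = 20, a_1 = floor((15 + 15)/20) = 1.
  m_2 = 20*1 - 15 = 5, d_2 = (245 - 5^2)/20 = 220/20 = 11, a_2 = floor((15 + 5)/11) = 1.
  m_3 = 11*1 - 5 = 6, d_3 = (245 - 6^2)/11 = 209/11 = 19, a_3 = floor((15 + 6)/19) = 1.
  m_4 = 19*1 - 6 = 13, d_4 = (245 - 13^2)/19 = 76/19 = 4, a_4 = floor((15 + 13)/4) = 7.
  m_5 = 4*7 - 13 = 15, d_5 = (245 - 15^2)/4 = 20/4 = 5, a_5 = floor((15 + 15)/5) = 6.
  m_6 = 5*6 - 15 = 15, d_6 = (245 - 15^2)/5 = 20/5 = 4, a_6 = floor((15 + 15)/4) = 7.
  m_7 = 4*7 - 15 = 13, d_7 = (245 - 13^2)/4 = 76/4 = 19, a_7 = floor((15 + 13)/19) = 1.
  m_8 = 19*1 - 13 = 6, d_8 = (245 - 6^2)/19 = 209/19 = 11, a_8 = floor((15 + 6)/11) = 1.
  m_9 = 11*1 - 6 = 5, d_9 = (245 - 5^2)/11 = 220/11 = 20, a_9 = floor((15 + 5)/20) = 1.
  m_10 = 20*1 - 5 = 15, d_10 = (245 - 15^2)/20 = 20/20 = 1, a_10 = floor((15 + 15)/1) = 30.
  m_11 = 1*30 - 15 = 15, d_11 = (245 - 15^2)/1 = 20/1 = 20: (m_11, d_11) = (m_1, d_1) = (15, 20), so from here the quotients repeat a_1, ..., a_10; the period length is 10.
So sqrt(245) = [15; (1, 1, 1, 7, 6, 7, 1, 1, 1, 30)] with period length k = 10.
k is even, so the fundamental solution of x^2 - 245y^2 = 1 is (p_{k-1}, q_{k-1}) = (p_9, q_9); compute convergents through index 9.
Convergents (p_i = a_i*p_{i-1} + p_{i-2}, q_i = a_i*q_{i-1} + q_{i-2} with p_{-2}=0, p_{-1}=1, q_{-2}=1, q_{-1}=0):
  i=0: a_0=15, p_0 = 15*1 + 0 = 15, q_0 = 15*0 + 1 = 1.
  i=1: a_1=1, p_1 = 1*15 + 1 = 16, q_1 = 1*1 + 0 = 1.
  i=2: a_2=1, p_2 = 1*16 + 15 = 31, q_2 = 1*1 + 1 = 2.
  i=3: a_3=1, p_3 = 1*31 + 16 = 47, q_3 = 1*2 + 1 = 3.
  i=4: a_4=7, p_4 = 7*47 + 31 = 360, q_4 = 7*3 + 2 = 23.
  i=5: a_5=6, p_5 = 6*360 + 47 = 2207, q_5 = 6*23 + 3 = 141.
  i=6: a_6=7, p_6 = 7*2207 + 360 = 15809, q_6 = 7*141 + 23 = 1010.
  i=7: a_7=1, p_7 = 1*15809 + 2207 = 18016, q_7 = 1*1010 + 141 = 1151.
  i=8: a_8=1, p_8 = 1*18016 + 15809 = 33825, q_8 = 1*1151 + 1010 = 2161.
  i=9: a_9=1, p_9 = 1*33825 + 18016 = 51841, q_9 = 1*2161 + 1151 = 3312.
Check: 51841^2 - 245*3312^2 = 2687489281 - 2687489280 = 1, so (x, y) = (51841, 3312) solves the equation, and by the theorem it is the least positive solution.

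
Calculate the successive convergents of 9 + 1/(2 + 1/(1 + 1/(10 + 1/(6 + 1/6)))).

Using the convergent recurrence p_i = a_i*p_{i-1} + p_{i-2}, q_i = a_i*q_{i-1} + q_{i-2} with p_{-2}=0, p_{-1}=1, q_{-2}=1, q_{-1}=0:
  i=0: a_0=9, p_0 = 9*1 + 0 = 9, q_0 = 9*0 + 1 = 1.
  i=1: a_1=2, p_1 = 2*9 + 1 = 19, q_1 = 2*1 + 0 = 2.
  i=2: a_2=1, p_2 = 1*19 + 9 = 28, q_2 = 1*2 + 1 = 3.
  i=3: a_3=10, p_3 = 10*28 + 19 = 299, q_3 = 10*3 + 2 = 32.
  i=4: a_4=6, p_4 = 6*299 + 28 = 1822, q_4 = 6*32 + 3 = 195.
  i=5: a_5=6, p_5 = 6*1822 + 299 = 11231, q_5 = 6*195 + 32 = 1202.

9/1, 19/2, 28/3, 299/32, 1822/195, 11231/1202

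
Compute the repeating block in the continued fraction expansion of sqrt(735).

Write x_i = (sqrt(735) + m_i)/d_i with (m_0, d_0) = (0, 1). a_0 = floor(sqrt(735)) = 27, since 27^2 = 729 <= 735 < 784 = 28^2.
Iterate m_{i+1} = d_i*a_i - m_i, d_{i+1} = (735 - m_{i+1}^2)/d_i, a_{i+1} = floor((a_0 + m_{i+1})/d_{i+1}):
  m_1 = 1*27 - 0 = 27, d_1 = (735 - 27^2)/1 = 6/1 = 6, a_1 = floor((27 + 27)/6) = 9.
  m_2 = 6*9 - 27 = 27, d_2 = (735 - 27^2)/6 = 6/6 = 1, a_2 = floor((27 + 27)/1) = 54.
  m_3 = 1*54 - 27 = 27, d_3 = (735 - 27^2)/1 = 6/1 = 6: (m_3, d_3) = (m_1, d_1) = (27, 6), so from here the quotients repeat a_1, a_2; the period length is 2.
Hence the expansion of sqrt(735) is a_0 = 27 followed by the repeating block 9, 54 (period 2).

[27; (9, 54)]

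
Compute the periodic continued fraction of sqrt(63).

[7; (1, 14)]

Write x_i = (sqrt(63) + m_i)/d_i with (m_0, d_0) = (0, 1). a_0 = floor(sqrt(63)) = 7, since 7^2 = 49 <= 63 < 64 = 8^2.
Iterate m_{i+1} = d_i*a_i - m_i, d_{i+1} = (63 - m_{i+1}^2)/d_i, a_{i+1} = floor((a_0 + m_{i+1})/d_{i+1}):
  m_1 = 1*7 - 0 = 7, d_1 = (63 - 7^2)/1 = 14/1 = 14, a_1 = floor((7 + 7)/14) = 1.
  m_2 = 14*1 - 7 = 7, d_2 = (63 - 7^2)/14 = 14/14 = 1, a_2 = floor((7 + 7)/1) = 14.
  m_3 = 1*14 - 7 = 7, d_3 = (63 - 7^2)/1 = 14/1 = 14: (m_3, d_3) = (m_1, d_1) = (7, 14), so from here the quotients repeat a_1, a_2; the period length is 2.
Hence the expansion of sqrt(63) is a_0 = 7 followed by the repeating block 1, 14 (period 2).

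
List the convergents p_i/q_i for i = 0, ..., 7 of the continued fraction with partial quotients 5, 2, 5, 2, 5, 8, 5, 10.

5/1, 11/2, 60/11, 131/24, 715/131, 5851/1072, 29970/5491, 305551/55982

Using the convergent recurrence p_i = a_i*p_{i-1} + p_{i-2}, q_i = a_i*q_{i-1} + q_{i-2} with p_{-2}=0, p_{-1}=1, q_{-2}=1, q_{-1}=0:
  i=0: a_0=5, p_0 = 5*1 + 0 = 5, q_0 = 5*0 + 1 = 1.
  i=1: a_1=2, p_1 = 2*5 + 1 = 11, q_1 = 2*1 + 0 = 2.
  i=2: a_2=5, p_2 = 5*11 + 5 = 60, q_2 = 5*2 + 1 = 11.
  i=3: a_3=2, p_3 = 2*60 + 11 = 131, q_3 = 2*11 + 2 = 24.
  i=4: a_4=5, p_4 = 5*131 + 60 = 715, q_4 = 5*24 + 11 = 131.
  i=5: a_5=8, p_5 = 8*715 + 131 = 5851, q_5 = 8*131 + 24 = 1072.
  i=6: a_6=5, p_6 = 5*5851 + 715 = 29970, q_6 = 5*1072 + 131 = 5491.
  i=7: a_7=10, p_7 = 10*29970 + 5851 = 305551, q_7 = 10*5491 + 1072 = 55982.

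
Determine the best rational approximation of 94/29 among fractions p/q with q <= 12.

13/4

Expand x = 94/29 as a continued fraction with the Euclidean algorithm:
  94 = 3*29 + 7, so a_0 = 3.
  29 = 4*7 + 1, so a_1 = 4.
  7 = 7*1 + 0, so a_2 = 7.
so x = [3; 4, 7].
Convergents (p_i = a_i*p_{i-1} + p_{i-2}, q_i = a_i*q_{i-1} + q_{i-2} with p_{-2}=0, p_{-1}=1, q_{-2}=1, q_{-1}=0), until the denominator exceeds 12:
  i=0: a_0=3, p_0 = 3*1 + 0 = 3, q_0 = 3*0 + 1 = 1.
  i=1: a_1=4, p_1 = 4*3 + 1 = 13, q_1 = 4*1 + 0 = 4.
  i=2: a_2=7, p_2 = 7*13 + 3 = 94, q_2 = 7*4 + 1 = 29.
q_2 = 29 > 12, so the last convergent with denominator <= 12 is p_1/q_1 = 13/4.
The closest fraction with denominator <= 12 is either p_1/q_1 or the intermediate fraction (k*p_1 + p_0)/(k*q_1 + q_0) with the largest k >= 1 whose denominator stays <= 12; these approach x as k grows, and every other convergent or intermediate fraction in range is farther away.
Largest k: floor((12 - q_0)/q_1) = floor((12 - 1)/4) = 2.
That gives (2*13 + 3)/(2*4 + 1) = 29/9.
Compare the errors: |x - 13/4| = |94*4 - 13*29|/(29*4) = 1/116, and |x - 29/9| = |94*9 - 29*29|/(29*9) = 5/261.
Cross-multiplying, 1*261 = 261 < 580 = 5*116, so 1/116 is smaller: the convergent 13/4 is closer to x than 29/9.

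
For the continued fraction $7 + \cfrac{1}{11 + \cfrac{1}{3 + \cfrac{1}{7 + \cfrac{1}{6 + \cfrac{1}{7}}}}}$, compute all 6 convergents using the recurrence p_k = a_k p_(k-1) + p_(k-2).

Using the convergent recurrence p_i = a_i*p_{i-1} + p_{i-2}, q_i = a_i*q_{i-1} + q_{i-2} with p_{-2}=0, p_{-1}=1, q_{-2}=1, q_{-1}=0:
  i=0: a_0=7, p_0 = 7*1 + 0 = 7, q_0 = 7*0 + 1 = 1.
  i=1: a_1=11, p_1 = 11*7 + 1 = 78, q_1 = 11*1 + 0 = 11.
  i=2: a_2=3, p_2 = 3*78 + 7 = 241, q_2 = 3*11 + 1 = 34.
  i=3: a_3=7, p_3 = 7*241 + 78 = 1765, q_3 = 7*34 + 11 = 249.
  i=4: a_4=6, p_4 = 6*1765 + 241 = 10831, q_4 = 6*249 + 34 = 1528.
  i=5: a_5=7, p_5 = 7*10831 + 1765 = 77582, q_5 = 7*1528 + 249 = 10945.

7/1, 78/11, 241/34, 1765/249, 10831/1528, 77582/10945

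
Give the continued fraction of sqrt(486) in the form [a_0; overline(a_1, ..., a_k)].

Write x_i = (sqrt(486) + m_i)/d_i with (m_0, d_0) = (0, 1). a_0 = floor(sqrt(486)) = 22, since 22^2 = 484 <= 486 < 529 = 23^2.
Iterate m_{i+1} = d_i*a_i - m_i, d_{i+1} = (486 - m_{i+1}^2)/d_i, a_{i+1} = floor((a_0 + m_{i+1})/d_{i+1}):
  m_1 = 1*22 - 0 = 22, d_1 = (486 - 22^2)/1 = 2/1 = 2, a_1 = floor((22 + 22)/2) = 22.
  m_2 = 2*22 - 22 = 22, d_2 = (486 - 22^2)/2 = 2/2 = 1, a_2 = floor((22 + 22)/1) = 44.
  m_3 = 1*44 - 22 = 22, d_3 = (486 - 22^2)/1 = 2/1 = 2: (m_3, d_3) = (m_1, d_1) = (22, 2), so from here the quotients repeat a_1, a_2; the period length is 2.
Hence the expansion of sqrt(486) is a_0 = 22 followed by the repeating block 22, 44 (period 2).

[22; overline(22, 44)]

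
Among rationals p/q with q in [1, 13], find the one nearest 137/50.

11/4

Expand x = 137/50 as a continued fraction with the Euclidean algorithm:
  137 = 2*50 + 37, so a_0 = 2.
  50 = 1*37 + 13, so a_1 = 1.
  37 = 2*13 + 11, so a_2 = 2.
  13 = 1*11 + 2, so a_3 = 1.
  11 = 5*2 + 1, so a_4 = 5.
  2 = 2*1 + 0, so a_5 = 2.
so x = [2; 1, 2, 1, 5, 2].
Convergents (p_i = a_i*p_{i-1} + p_{i-2}, q_i = a_i*q_{i-1} + q_{i-2} with p_{-2}=0, p_{-1}=1, q_{-2}=1, q_{-1}=0), until the denominator exceeds 13:
  i=0: a_0=2, p_0 = 2*1 + 0 = 2, q_0 = 2*0 + 1 = 1.
  i=1: a_1=1, p_1 = 1*2 + 1 = 3, q_1 = 1*1 + 0 = 1.
  i=2: a_2=2, p_2 = 2*3 + 2 = 8, q_2 = 2*1 + 1 = 3.
  i=3: a_3=1, p_3 = 1*8 + 3 = 11, q_3 = 1*3 + 1 = 4.
  i=4: a_4=5, p_4 = 5*11 + 8 = 63, q_4 = 5*4 + 3 = 23.
q_4 = 23 > 13, so the last convergent with denominator <= 13 is p_3/q_3 = 11/4.
The closest fraction with denominator <= 13 is either p_3/q_3 or the intermediate fraction (k*p_3 + p_2)/(k*q_3 + q_2) with the largest k >= 1 whose denominator stays <= 13; these approach x as k grows, and every other convergent or intermediate fraction in range is farther away.
Largest k: floor((13 - q_2)/q_3) = floor((13 - 3)/4) = 2.
That gives (2*11 + 8)/(2*4 + 3) = 30/11.
Compare the errors: |x - 11/4| = |137*4 - 11*50|/(50*4) = 2/200, and |x - 30/11| = |137*11 - 30*50|/(50*11) = 7/550.
Cross-multiplying, 2*550 = 1100 < 1400 = 7*200, so 2/200 is smaller: the convergent 11/4 is closer to x than 30/11.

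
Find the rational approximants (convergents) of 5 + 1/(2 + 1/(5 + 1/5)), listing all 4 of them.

Using the convergent recurrence p_i = a_i*p_{i-1} + p_{i-2}, q_i = a_i*q_{i-1} + q_{i-2} with p_{-2}=0, p_{-1}=1, q_{-2}=1, q_{-1}=0:
  i=0: a_0=5, p_0 = 5*1 + 0 = 5, q_0 = 5*0 + 1 = 1.
  i=1: a_1=2, p_1 = 2*5 + 1 = 11, q_1 = 2*1 + 0 = 2.
  i=2: a_2=5, p_2 = 5*11 + 5 = 60, q_2 = 5*2 + 1 = 11.
  i=3: a_3=5, p_3 = 5*60 + 11 = 311, q_3 = 5*11 + 2 = 57.

5/1, 11/2, 60/11, 311/57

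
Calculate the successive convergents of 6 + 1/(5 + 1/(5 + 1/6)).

Using the convergent recurrence p_i = a_i*p_{i-1} + p_{i-2}, q_i = a_i*q_{i-1} + q_{i-2} with p_{-2}=0, p_{-1}=1, q_{-2}=1, q_{-1}=0:
  i=0: a_0=6, p_0 = 6*1 + 0 = 6, q_0 = 6*0 + 1 = 1.
  i=1: a_1=5, p_1 = 5*6 + 1 = 31, q_1 = 5*1 + 0 = 5.
  i=2: a_2=5, p_2 = 5*31 + 6 = 161, q_2 = 5*5 + 1 = 26.
  i=3: a_3=6, p_3 = 6*161 + 31 = 997, q_3 = 6*26 + 5 = 161.

6/1, 31/5, 161/26, 997/161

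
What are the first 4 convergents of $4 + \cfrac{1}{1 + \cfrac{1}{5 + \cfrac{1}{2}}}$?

Using the convergent recurrence p_i = a_i*p_{i-1} + p_{i-2}, q_i = a_i*q_{i-1} + q_{i-2} with p_{-2}=0, p_{-1}=1, q_{-2}=1, q_{-1}=0:
  i=0: a_0=4, p_0 = 4*1 + 0 = 4, q_0 = 4*0 + 1 = 1.
  i=1: a_1=1, p_1 = 1*4 + 1 = 5, q_1 = 1*1 + 0 = 1.
  i=2: a_2=5, p_2 = 5*5 + 4 = 29, q_2 = 5*1 + 1 = 6.
  i=3: a_3=2, p_3 = 2*29 + 5 = 63, q_3 = 2*6 + 1 = 13.

4/1, 5/1, 29/6, 63/13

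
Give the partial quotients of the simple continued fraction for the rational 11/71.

Run the Euclidean algorithm on 11 and 71; the successive quotients are the partial quotients a_0, a_1, ... (each step inverts the fractional part left over by the previous one):
  11 = 0*71 + 11, so a_0 = 0.
  71 = 6*11 + 5, so a_1 = 6.
  11 = 2*5 + 1, so a_2 = 2.
  5 = 5*1 + 0, so a_3 = 5.
The remainder reaches 0 after 4 divisions, so the expansion has 4 partial quotients, read off in order.

[0; 6, 2, 5]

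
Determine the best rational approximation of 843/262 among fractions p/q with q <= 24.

74/23

Expand x = 843/262 as a continued fraction with the Euclidean algorithm:
  843 = 3*262 + 57, so a_0 = 3.
  262 = 4*57 + 34, so a_1 = 4.
  57 = 1*34 + 23, so a_2 = 1.
  34 = 1*23 + 11, so a_3 = 1.
  23 = 2*11 + 1, so a_4 = 2.
  11 = 11*1 + 0, so a_5 = 11.
so x = [3; 4, 1, 1, 2, 11].
Convergents (p_i = a_i*p_{i-1} + p_{i-2}, q_i = a_i*q_{i-1} + q_{i-2} with p_{-2}=0, p_{-1}=1, q_{-2}=1, q_{-1}=0), until the denominator exceeds 24:
  i=0: a_0=3, p_0 = 3*1 + 0 = 3, q_0 = 3*0 + 1 = 1.
  i=1: a_1=4, p_1 = 4*3 + 1 = 13, q_1 = 4*1 + 0 = 4.
  i=2: a_2=1, p_2 = 1*13 + 3 = 16, q_2 = 1*4 + 1 = 5.
  i=3: a_3=1, p_3 = 1*16 + 13 = 29, q_3 = 1*5 + 4 = 9.
  i=4: a_4=2, p_4 = 2*29 + 16 = 74, q_4 = 2*9 + 5 = 23.
  i=5: a_5=11, p_5 = 11*74 + 29 = 843, q_5 = 11*23 + 9 = 262.
q_5 = 262 > 24, so the last convergent with denominator <= 24 is p_4/q_4 = 74/23.
The closest fraction with denominator <= 24 is either p_4/q_4 or the intermediate fraction (k*p_4 + p_3)/(k*q_4 + q_3) with the largest k >= 1 whose denominator stays <= 24; these approach x as k grows, and every other convergent or intermediate fraction in range is farther away.
Largest k: floor((24 - q_3)/q_4) = floor((24 - 9)/23) = 0.
Since k = 0, no intermediate fraction beyond p_4/q_4 has denominator <= 24, so the convergent 74/23 is the closest (its error is |843*23 - 74*262|/(262*23) = 1/6026).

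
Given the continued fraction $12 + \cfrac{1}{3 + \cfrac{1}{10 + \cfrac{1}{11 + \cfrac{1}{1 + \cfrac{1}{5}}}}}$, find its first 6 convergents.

12/1, 37/3, 382/31, 4239/344, 4621/375, 27344/2219

Using the convergent recurrence p_i = a_i*p_{i-1} + p_{i-2}, q_i = a_i*q_{i-1} + q_{i-2} with p_{-2}=0, p_{-1}=1, q_{-2}=1, q_{-1}=0:
  i=0: a_0=12, p_0 = 12*1 + 0 = 12, q_0 = 12*0 + 1 = 1.
  i=1: a_1=3, p_1 = 3*12 + 1 = 37, q_1 = 3*1 + 0 = 3.
  i=2: a_2=10, p_2 = 10*37 + 12 = 382, q_2 = 10*3 + 1 = 31.
  i=3: a_3=11, p_3 = 11*382 + 37 = 4239, q_3 = 11*31 + 3 = 344.
  i=4: a_4=1, p_4 = 1*4239 + 382 = 4621, q_4 = 1*344 + 31 = 375.
  i=5: a_5=5, p_5 = 5*4621 + 4239 = 27344, q_5 = 5*375 + 344 = 2219.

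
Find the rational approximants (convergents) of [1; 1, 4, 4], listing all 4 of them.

Using the convergent recurrence p_i = a_i*p_{i-1} + p_{i-2}, q_i = a_i*q_{i-1} + q_{i-2} with p_{-2}=0, p_{-1}=1, q_{-2}=1, q_{-1}=0:
  i=0: a_0=1, p_0 = 1*1 + 0 = 1, q_0 = 1*0 + 1 = 1.
  i=1: a_1=1, p_1 = 1*1 + 1 = 2, q_1 = 1*1 + 0 = 1.
  i=2: a_2=4, p_2 = 4*2 + 1 = 9, q_2 = 4*1 + 1 = 5.
  i=3: a_3=4, p_3 = 4*9 + 2 = 38, q_3 = 4*5 + 1 = 21.

1/1, 2/1, 9/5, 38/21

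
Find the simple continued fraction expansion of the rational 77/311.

Run the Euclidean algorithm on 77 and 311; the successive quotients are the partial quotients a_0, a_1, ... (each step inverts the fractional part left over by the previous one):
  77 = 0*311 + 77, so a_0 = 0.
  311 = 4*77 + 3, so a_1 = 4.
  77 = 25*3 + 2, so a_2 = 25.
  3 = 1*2 + 1, so a_3 = 1.
  2 = 2*1 + 0, so a_4 = 2.
The remainder reaches 0 after 5 divisions, so the expansion has 5 partial quotients, read off in order.

[0; 4, 25, 1, 2]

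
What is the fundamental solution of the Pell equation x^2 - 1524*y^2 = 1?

First expand sqrt(1524) as a continued fraction. With x_i = (sqrt(1524) + m_i)/d_i and (m_0, d_0) = (0, 1): a_0 = floor(sqrt(1524)) = 39, since 39^2 = 1521 <= 1524 < 1600 = 40^2.
Iterate m_{i+1} = d_i*a_i - m_i, d_{i+1} = (1524 - m_{i+1}^2)/d_i, a_{i+1} = floor((a_0 + m_{i+1})/d_{i+1}):
  m_1 = 1*39 - 0 = 39, d_1 = (1524 - 39^2)/1 = 3/1 = 3, a_1 = floor((39 + 39)/3) = 26.
  m_2 = 3*26 - 39 = 39, d_2 = (1524 - 39^2)/3 = 3/3 = 1, a_2 = floor((39 + 39)/1) = 78.
  m_3 = 1*78 - 39 = 39, d_3 = (1524 - 39^2)/1 = 3/1 = 3: (m_3, d_3) = (m_1, d_1) = (39, 3), so from here the quotients repeat a_1, a_2; the period length is 2.
So sqrt(1524) = [39; (26, 78)] with period length k = 2.
k is even, so the fundamental solution of x^2 - 1524y^2 = 1 is (p_{k-1}, q_{k-1}) = (p_1, q_1); compute convergents through index 1.
Convergents (p_i = a_i*p_{i-1} + p_{i-2}, q_i = a_i*q_{i-1} + q_{i-2} with p_{-2}=0, p_{-1}=1, q_{-2}=1, q_{-1}=0):
  i=0: a_0=39, p_0 = 39*1 + 0 = 39, q_0 = 39*0 + 1 = 1.
  i=1: a_1=26, p_1 = 26*39 + 1 = 1015, q_1 = 26*1 + 0 = 26.
Check: 1015^2 - 1524*26^2 = 1030225 - 1030224 = 1, so (x, y) = (1015, 26) solves the equation, and by the theorem it is the least positive solution.

(x, y) = (1015, 26)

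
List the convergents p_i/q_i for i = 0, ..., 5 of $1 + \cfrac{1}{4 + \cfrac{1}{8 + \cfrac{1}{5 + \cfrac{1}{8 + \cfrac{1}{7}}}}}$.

1/1, 5/4, 41/33, 210/169, 1721/1385, 12257/9864

Using the convergent recurrence p_i = a_i*p_{i-1} + p_{i-2}, q_i = a_i*q_{i-1} + q_{i-2} with p_{-2}=0, p_{-1}=1, q_{-2}=1, q_{-1}=0:
  i=0: a_0=1, p_0 = 1*1 + 0 = 1, q_0 = 1*0 + 1 = 1.
  i=1: a_1=4, p_1 = 4*1 + 1 = 5, q_1 = 4*1 + 0 = 4.
  i=2: a_2=8, p_2 = 8*5 + 1 = 41, q_2 = 8*4 + 1 = 33.
  i=3: a_3=5, p_3 = 5*41 + 5 = 210, q_3 = 5*33 + 4 = 169.
  i=4: a_4=8, p_4 = 8*210 + 41 = 1721, q_4 = 8*169 + 33 = 1385.
  i=5: a_5=7, p_5 = 7*1721 + 210 = 12257, q_5 = 7*1385 + 169 = 9864.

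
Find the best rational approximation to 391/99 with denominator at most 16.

Expand x = 391/99 as a continued fraction with the Euclidean algorithm:
  391 = 3*99 + 94, so a_0 = 3.
  99 = 1*94 + 5, so a_1 = 1.
  94 = 18*5 + 4, so a_2 = 18.
  5 = 1*4 + 1, so a_3 = 1.
  4 = 4*1 + 0, so a_4 = 4.
so x = [3; 1, 18, 1, 4].
Convergents (p_i = a_i*p_{i-1} + p_{i-2}, q_i = a_i*q_{i-1} + q_{i-2} with p_{-2}=0, p_{-1}=1, q_{-2}=1, q_{-1}=0), until the denominator exceeds 16:
  i=0: a_0=3, p_0 = 3*1 + 0 = 3, q_0 = 3*0 + 1 = 1.
  i=1: a_1=1, p_1 = 1*3 + 1 = 4, q_1 = 1*1 + 0 = 1.
  i=2: a_2=18, p_2 = 18*4 + 3 = 75, q_2 = 18*1 + 1 = 19.
q_2 = 19 > 16, so the last convergent with denominator <= 16 is p_1/q_1 = 4/1.
The closest fraction with denominator <= 16 is either p_1/q_1 or the intermediate fraction (k*p_1 + p_0)/(k*q_1 + q_0) with the largest k >= 1 whose denominator stays <= 16; these approach x as k grows, and every other convergent or intermediate fraction in range is farther away.
Largest k: floor((16 - q_0)/q_1) = floor((16 - 1)/1) = 15.
That gives (15*4 + 3)/(15*1 + 1) = 63/16.
Compare the errors: |x - 4/1| = |391*1 - 4*99|/(99*1) = 5/99, and |x - 63/16| = |391*16 - 63*99|/(99*16) = 19/1584.
Cross-multiplying, 19*99 = 1881 < 7920 = 5*1584, so 19/1584 is smaller: the intermediate fraction 63/16 is closer to x than 4/1.

63/16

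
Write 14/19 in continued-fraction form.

Run the Euclidean algorithm on 14 and 19; the successive quotients are the partial quotients a_0, a_1, ... (each step inverts the fractional part left over by the previous one):
  14 = 0*19 + 14, so a_0 = 0.
  19 = 1*14 + 5, so a_1 = 1.
  14 = 2*5 + 4, so a_2 = 2.
  5 = 1*4 + 1, so a_3 = 1.
  4 = 4*1 + 0, so a_4 = 4.
The remainder reaches 0 after 5 divisions, so the expansion has 5 partial quotients, read off in order.

[0; 1, 2, 1, 4]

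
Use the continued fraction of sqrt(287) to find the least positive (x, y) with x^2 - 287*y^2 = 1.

First expand sqrt(287) as a continued fraction. With x_i = (sqrt(287) + m_i)/d_i and (m_0, d_0) = (0, 1): a_0 = floor(sqrt(287)) = 16, since 16^2 = 256 <= 287 < 289 = 17^2.
Iterate m_{i+1} = d_i*a_i - m_i, d_{i+1} = (287 - m_{i+1}^2)/d_i, a_{i+1} = floor((a_0 + m_{i+1})/d_{i+1}):
  m_1 = 1*16 - 0 = 16, d_1 = (287 - 16^2)/1 = 31/1 = 31, a_1 = floor((16 + 16)/31) = 1.
  m_2 = 31*1 - 16 = 15, d_2 = (287 - 15^2)/31 = 62/31 = 2, a_2 = floor((16 + 15)/2) = 15.
  m_3 = 2*15 - 15 = 15, d_3 = (287 - 15^2)/2 = 62/2 = 31, a_3 = floor((16 + 15)/31) = 1.
  m_4 = 31*1 - 15 = 16, d_4 = (287 - 16^2)/31 = 31/31 = 1, a_4 = floor((16 + 16)/1) = 32.
  m_5 = 1*32 - 16 = 16, d_5 = (287 - 16^2)/1 = 31/1 = 31: (m_5, d_5) = (m_1, d_1) = (16, 31), so from here the quotients repeat a_1, ..., a_4; the period length is 4.
So sqrt(287) = [16; (1, 15, 1, 32)] with period length k = 4.
k is even, so the fundamental solution of x^2 - 287y^2 = 1 is (p_{k-1}, q_{k-1}) = (p_3, q_3); compute convergents through index 3.
Convergents (p_i = a_i*p_{i-1} + p_{i-2}, q_i = a_i*q_{i-1} + q_{i-2} with p_{-2}=0, p_{-1}=1, q_{-2}=1, q_{-1}=0):
  i=0: a_0=16, p_0 = 16*1 + 0 = 16, q_0 = 16*0 + 1 = 1.
  i=1: a_1=1, p_1 = 1*16 + 1 = 17, q_1 = 1*1 + 0 = 1.
  i=2: a_2=15, p_2 = 15*17 + 16 = 271, q_2 = 15*1 + 1 = 16.
  i=3: a_3=1, p_3 = 1*271 + 17 = 288, q_3 = 1*16 + 1 = 17.
Check: 288^2 - 287*17^2 = 82944 - 82943 = 1, so (x, y) = (288, 17) solves the equation, and by the theorem it is the least positive solution.

(x, y) = (288, 17)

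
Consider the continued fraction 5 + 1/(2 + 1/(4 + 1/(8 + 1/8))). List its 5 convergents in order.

5/1, 11/2, 49/9, 403/74, 3273/601

Using the convergent recurrence p_i = a_i*p_{i-1} + p_{i-2}, q_i = a_i*q_{i-1} + q_{i-2} with p_{-2}=0, p_{-1}=1, q_{-2}=1, q_{-1}=0:
  i=0: a_0=5, p_0 = 5*1 + 0 = 5, q_0 = 5*0 + 1 = 1.
  i=1: a_1=2, p_1 = 2*5 + 1 = 11, q_1 = 2*1 + 0 = 2.
  i=2: a_2=4, p_2 = 4*11 + 5 = 49, q_2 = 4*2 + 1 = 9.
  i=3: a_3=8, p_3 = 8*49 + 11 = 403, q_3 = 8*9 + 2 = 74.
  i=4: a_4=8, p_4 = 8*403 + 49 = 3273, q_4 = 8*74 + 9 = 601.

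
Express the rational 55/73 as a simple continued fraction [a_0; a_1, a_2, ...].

Run the Euclidean algorithm on 55 and 73; the successive quotients are the partial quotients a_0, a_1, ... (each step inverts the fractional part left over by the previous one):
  55 = 0*73 + 55, so a_0 = 0.
  73 = 1*55 + 18, so a_1 = 1.
  55 = 3*18 + 1, so a_2 = 3.
  18 = 18*1 + 0, so a_3 = 18.
The remainder reaches 0 after 4 divisions, so the expansion has 4 partial quotients, read off in order.

[0; 1, 3, 18]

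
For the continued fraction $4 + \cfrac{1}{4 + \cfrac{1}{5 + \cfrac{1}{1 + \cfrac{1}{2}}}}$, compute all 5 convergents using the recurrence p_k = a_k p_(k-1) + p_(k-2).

4/1, 17/4, 89/21, 106/25, 301/71

Using the convergent recurrence p_i = a_i*p_{i-1} + p_{i-2}, q_i = a_i*q_{i-1} + q_{i-2} with p_{-2}=0, p_{-1}=1, q_{-2}=1, q_{-1}=0:
  i=0: a_0=4, p_0 = 4*1 + 0 = 4, q_0 = 4*0 + 1 = 1.
  i=1: a_1=4, p_1 = 4*4 + 1 = 17, q_1 = 4*1 + 0 = 4.
  i=2: a_2=5, p_2 = 5*17 + 4 = 89, q_2 = 5*4 + 1 = 21.
  i=3: a_3=1, p_3 = 1*89 + 17 = 106, q_3 = 1*21 + 4 = 25.
  i=4: a_4=2, p_4 = 2*106 + 89 = 301, q_4 = 2*25 + 21 = 71.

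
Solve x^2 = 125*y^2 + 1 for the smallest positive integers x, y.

First expand sqrt(125) as a continued fraction. With x_i = (sqrt(125) + m_i)/d_i and (m_0, d_0) = (0, 1): a_0 = floor(sqrt(125)) = 11, since 11^2 = 121 <= 125 < 144 = 12^2.
Iterate m_{i+1} = d_i*a_i - m_i, d_{i+1} = (125 - m_{i+1}^2)/d_i, a_{i+1} = floor((a_0 + m_{i+1})/d_{i+1}):
  m_1 = 1*11 - 0 = 11, d_1 = (125 - 11^2)/1 = 4/1 = 4, a_1 = floor((11 + 11)/4) = 5.
  m_2 = 4*5 - 11 = 9, d_2 = (125 - 9^2)/4 = 44/4 = 11, a_2 = floor((11 + 9)/11) = 1.
  m_3 = 11*1 - 9 = 2, d_3 = (125 - 2^2)/11 = 121/11 = 11, a_3 = floor((11 + 2)/11) = 1.
  m_4 = 11*1 - 2 = 9, d_4 = (125 - 9^2)/11 = 44/11 = 4, a_4 = floor((11 + 9)/4) = 5.
  m_5 = 4*5 - 9 = 11, d_5 = (125 - 11^2)/4 = 4/4 = 1, a_5 = floor((11 + 11)/1) = 22.
  m_6 = 1*22 - 11 = 11, d_6 = (125 - 11^2)/1 = 4/1 = 4: (m_6, d_6) = (m_1, d_1) = (11, 4), so from here the quotients repeat a_1, ..., a_5; the period length is 5.
So sqrt(125) = [11; (5, 1, 1, 5, 22)] with period length k = 5.
k is odd, so (p_{k-1}, q_{k-1}) only solves x^2 - 125y^2 = -1 and the fundamental solution of x^2 - 125y^2 = 1 is (p_{2k-1}, q_{2k-1}) = (p_9, q_9); compute convergents through index 9, running through the period twice.
Convergents (p_i = a_i*p_{i-1} + p_{i-2}, q_i = a_i*q_{i-1} + q_{i-2} with p_{-2}=0, p_{-1}=1, q_{-2}=1, q_{-1}=0):
  i=0: a_0=11, p_0 = 11*1 + 0 = 11, q_0 = 11*0 + 1 = 1.
  i=1: a_1=5, p_1 = 5*11 + 1 = 56, q_1 = 5*1 + 0 = 5.
  i=2: a_2=1, p_2 = 1*56 + 11 = 67, q_2 = 1*5 + 1 = 6.
  i=3: a_3=1, p_3 = 1*67 + 56 = 123, q_3 = 1*6 + 5 = 11.
  i=4: a_4=5, p_4 = 5*123 + 67 = 682, q_4 = 5*11 + 6 = 61.
  i=5: a_5=22, p_5 = 22*682 + 123 = 15127, q_5 = 22*61 + 11 = 1353.
  i=6: a_6=5, p_6 = 5*15127 + 682 = 76317, q_6 = 5*1353 + 61 = 6826.
  i=7: a_7=1, p_7 = 1*76317 + 15127 = 91444, q_7 = 1*6826 + 1353 = 8179.
  i=8: a_8=1, p_8 = 1*91444 + 76317 = 167761, q_8 = 1*8179 + 6826 = 15005.
  i=9: a_9=5, p_9 = 5*167761 + 91444 = 930249, q_9 = 5*15005 + 8179 = 83204.
Indeed p_4^2 - 125*q_4^2 = 465124 - 465125 = -1, not +1.
Check: 930249^2 - 125*83204^2 = 865363202001 - 865363202000 = 1, so (x, y) = (930249, 83204) solves the equation, and by the theorem it is the least positive solution.

(x, y) = (930249, 83204)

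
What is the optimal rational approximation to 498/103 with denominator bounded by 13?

Expand x = 498/103 as a continued fraction with the Euclidean algorithm:
  498 = 4*103 + 86, so a_0 = 4.
  103 = 1*86 + 17, so a_1 = 1.
  86 = 5*17 + 1, so a_2 = 5.
  17 = 17*1 + 0, so a_3 = 17.
so x = [4; 1, 5, 17].
Convergents (p_i = a_i*p_{i-1} + p_{i-2}, q_i = a_i*q_{i-1} + q_{i-2} with p_{-2}=0, p_{-1}=1, q_{-2}=1, q_{-1}=0), until the denominator exceeds 13:
  i=0: a_0=4, p_0 = 4*1 + 0 = 4, q_0 = 4*0 + 1 = 1.
  i=1: a_1=1, p_1 = 1*4 + 1 = 5, q_1 = 1*1 + 0 = 1.
  i=2: a_2=5, p_2 = 5*5 + 4 = 29, q_2 = 5*1 + 1 = 6.
  i=3: a_3=17, p_3 = 17*29 + 5 = 498, q_3 = 17*6 + 1 = 103.
q_3 = 103 > 13, so the last convergent with denominator <= 13 is p_2/q_2 = 29/6.
The closest fraction with denominator <= 13 is either p_2/q_2 or the intermediate fraction (k*p_2 + p_1)/(k*q_2 + q_1) with the largest k >= 1 whose denominator stays <= 13; these approach x as k grows, and every other convergent or intermediate fraction in range is farther away.
Largest k: floor((13 - q_1)/q_2) = floor((13 - 1)/6) = 2.
That gives (2*29 + 5)/(2*6 + 1) = 63/13.
Compare the errors: |x - 29/6| = |498*6 - 29*103|/(103*6) = 1/618, and |x - 63/13| = |498*13 - 63*103|/(103*13) = 15/1339.
Cross-multiplying, 1*1339 = 1339 < 9270 = 15*618, so 1/618 is smaller: the convergent 29/6 is closer to x than 63/13.

29/6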